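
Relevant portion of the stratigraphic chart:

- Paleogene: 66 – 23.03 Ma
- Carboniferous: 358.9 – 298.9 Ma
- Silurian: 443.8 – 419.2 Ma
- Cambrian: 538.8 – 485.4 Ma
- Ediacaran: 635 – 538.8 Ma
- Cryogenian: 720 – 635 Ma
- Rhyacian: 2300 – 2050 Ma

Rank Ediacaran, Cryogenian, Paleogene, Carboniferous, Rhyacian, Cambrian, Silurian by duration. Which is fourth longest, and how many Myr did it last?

Carboniferous, 60 million years

Durations: Ediacaran 96.2; Cryogenian 85; Paleogene 42.97; Carboniferous 60; Rhyacian 250; Cambrian 53.4; Silurian 24.6 Myr.
Sorted longest-first: Rhyacian (250), Ediacaran (96.2), Cryogenian (85), Carboniferous (60), Cambrian (53.4), Paleogene (42.97), Silurian (24.6).
The fourth longest is Carboniferous at 60 Myr.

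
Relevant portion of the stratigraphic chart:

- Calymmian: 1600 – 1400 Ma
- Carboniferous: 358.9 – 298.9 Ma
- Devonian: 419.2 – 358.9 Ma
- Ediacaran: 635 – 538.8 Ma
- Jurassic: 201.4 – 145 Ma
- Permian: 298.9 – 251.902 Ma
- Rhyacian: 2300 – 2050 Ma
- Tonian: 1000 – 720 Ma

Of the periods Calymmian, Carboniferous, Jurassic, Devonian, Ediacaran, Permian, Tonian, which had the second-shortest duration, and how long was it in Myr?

Jurassic, 56.4 million years

Durations: Calymmian 200; Carboniferous 60; Jurassic 56.4; Devonian 60.3; Ediacaran 96.2; Permian 46.998; Tonian 280 Myr.
Sorted shortest-first: Permian (46.998), Jurassic (56.4), Carboniferous (60), Devonian (60.3), Ediacaran (96.2), Calymmian (200), Tonian (280).
The second shortest is Jurassic at 56.4 Myr.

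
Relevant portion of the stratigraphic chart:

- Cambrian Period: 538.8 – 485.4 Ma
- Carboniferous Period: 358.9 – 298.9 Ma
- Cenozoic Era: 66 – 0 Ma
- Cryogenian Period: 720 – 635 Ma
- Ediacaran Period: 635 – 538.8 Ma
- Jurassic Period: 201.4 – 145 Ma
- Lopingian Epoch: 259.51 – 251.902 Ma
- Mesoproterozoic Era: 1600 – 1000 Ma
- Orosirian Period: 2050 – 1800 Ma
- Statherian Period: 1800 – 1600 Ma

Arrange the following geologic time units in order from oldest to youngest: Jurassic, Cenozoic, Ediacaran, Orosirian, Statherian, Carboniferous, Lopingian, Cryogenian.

Read off each span (Ma): Jurassic 201.4–145; Cenozoic 66–0; Ediacaran 635–538.8; Orosirian 2050–1800; Statherian 1800–1600; Carboniferous 358.9–298.9; Lopingian 259.51–251.902; Cryogenian 720–635.
Larger Ma is older, so oldest→youngest is Orosirian, Statherian, Cryogenian, Ediacaran, Carboniferous, Lopingian, Jurassic, Cenozoic.

Orosirian, Statherian, Cryogenian, Ediacaran, Carboniferous, Lopingian, Jurassic, Cenozoic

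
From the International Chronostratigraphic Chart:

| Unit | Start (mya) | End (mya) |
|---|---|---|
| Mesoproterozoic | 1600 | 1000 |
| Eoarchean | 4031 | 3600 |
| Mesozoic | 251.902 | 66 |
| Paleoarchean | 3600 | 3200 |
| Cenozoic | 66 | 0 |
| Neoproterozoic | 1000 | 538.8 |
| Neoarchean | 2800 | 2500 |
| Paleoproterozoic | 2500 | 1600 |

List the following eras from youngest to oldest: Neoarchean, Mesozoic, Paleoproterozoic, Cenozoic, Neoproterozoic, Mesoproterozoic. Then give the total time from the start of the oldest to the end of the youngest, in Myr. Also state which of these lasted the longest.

Cenozoic, Mesozoic, Neoproterozoic, Mesoproterozoic, Paleoproterozoic, Neoarchean; total span 2800 Myr; longest is Paleoproterozoic

Start ages (Ma): Neoarchean 2800, Paleoproterozoic 2500, Mesoproterozoic 1600, Neoproterozoic 1000, Mesozoic 251.902, Cenozoic 66.
Ordered youngest to oldest: Cenozoic, Mesozoic, Neoproterozoic, Mesoproterozoic, Paleoproterozoic, Neoarchean.
Span = 2800 − 0 = 2800 Myr.
Durations: Neoarchean 300, Mesozoic 185.902, Mesoproterozoic 600, Paleoproterozoic 900, Neoproterozoic 461.2, Cenozoic 66 → longest is Paleoproterozoic (900 Myr).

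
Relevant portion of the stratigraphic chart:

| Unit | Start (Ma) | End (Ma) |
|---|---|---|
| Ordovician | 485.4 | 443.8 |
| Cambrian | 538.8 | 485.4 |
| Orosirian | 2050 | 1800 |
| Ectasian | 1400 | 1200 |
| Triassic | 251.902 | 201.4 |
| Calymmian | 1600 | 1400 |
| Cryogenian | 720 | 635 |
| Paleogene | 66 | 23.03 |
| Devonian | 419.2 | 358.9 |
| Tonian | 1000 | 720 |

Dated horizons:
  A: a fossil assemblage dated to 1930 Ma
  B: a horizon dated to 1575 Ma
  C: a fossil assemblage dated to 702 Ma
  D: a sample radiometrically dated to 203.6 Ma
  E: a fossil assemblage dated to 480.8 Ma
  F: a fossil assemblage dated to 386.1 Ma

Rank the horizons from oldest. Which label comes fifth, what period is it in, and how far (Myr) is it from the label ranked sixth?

F, in the Devonian; 182.5 million years to D

Larger Ma means older, so oldest first: A 1930 > B 1575 > C 702 > E 480.8 > F 386.1 > D 203.6.
Counting 5 along gives F (386.1 Ma); the excerpt puts that inside the Devonian, 419.2–358.9 Ma.
Next in line is D (203.6 Ma), and 386.1 − 203.6 = 182.5 Myr.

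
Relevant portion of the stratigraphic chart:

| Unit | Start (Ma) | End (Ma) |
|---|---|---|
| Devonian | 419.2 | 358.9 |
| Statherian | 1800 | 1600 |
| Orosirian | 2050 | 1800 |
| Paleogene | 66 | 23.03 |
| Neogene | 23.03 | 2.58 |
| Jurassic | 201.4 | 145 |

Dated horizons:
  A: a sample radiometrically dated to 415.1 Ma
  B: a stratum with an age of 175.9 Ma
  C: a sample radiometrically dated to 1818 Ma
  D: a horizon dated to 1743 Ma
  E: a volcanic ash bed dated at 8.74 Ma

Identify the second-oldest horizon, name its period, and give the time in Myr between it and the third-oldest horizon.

D, in the Statherian; 1327.9 million years to A

Larger Ma means older, so oldest first: C 1818 > D 1743 > A 415.1 > B 175.9 > E 8.74.
Counting 2 along gives D (1743 Ma); the excerpt puts that inside the Statherian, 1800–1600 Ma.
Next in line is A (415.1 Ma), and 1743 − 415.1 = 1327.9 Myr.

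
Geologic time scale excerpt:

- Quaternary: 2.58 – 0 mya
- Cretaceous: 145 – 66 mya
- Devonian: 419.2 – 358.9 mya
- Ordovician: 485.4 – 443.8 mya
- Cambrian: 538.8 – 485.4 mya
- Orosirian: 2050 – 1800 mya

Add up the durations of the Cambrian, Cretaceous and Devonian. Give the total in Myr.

Duration is start − end for each: (538.8 − 485.4) + (145 − 66) + (419.2 − 358.9).
That is 53.4 + 79 + 60.3, which totals 192.7 million years.

192.7 million years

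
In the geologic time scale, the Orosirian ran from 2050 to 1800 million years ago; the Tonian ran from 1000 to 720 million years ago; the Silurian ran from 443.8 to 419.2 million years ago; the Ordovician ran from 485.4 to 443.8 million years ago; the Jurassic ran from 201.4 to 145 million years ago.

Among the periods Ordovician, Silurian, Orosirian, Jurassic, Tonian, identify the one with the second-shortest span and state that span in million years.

Ordovician, 41.6 million years

Start − end for each: Ordovician 485.4 − 443.8 = 41.6; Silurian 443.8 − 419.2 = 24.6; Orosirian 2050 − 1800 = 250; Jurassic 201.4 − 145 = 56.4; Tonian 1000 − 720 = 280.
Ranking these from shortest: Silurian < Ordovician < Jurassic < Orosirian < Tonian.
Position 2 in that ranking is Ordovician, which lasted 41.6 Myr.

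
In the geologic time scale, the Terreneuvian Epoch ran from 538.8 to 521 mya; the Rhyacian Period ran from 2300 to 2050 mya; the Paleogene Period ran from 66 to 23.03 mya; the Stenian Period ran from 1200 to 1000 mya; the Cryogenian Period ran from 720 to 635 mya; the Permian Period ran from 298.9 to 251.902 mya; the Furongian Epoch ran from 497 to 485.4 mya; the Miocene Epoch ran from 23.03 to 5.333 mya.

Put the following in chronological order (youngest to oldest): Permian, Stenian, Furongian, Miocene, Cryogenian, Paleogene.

The oldest of these is Stenian (starts 1200 Ma) and the youngest is Miocene (ends 5.333 Ma).
In between, by decreasing start age: Cryogenian (720), Furongian (497), Permian (298.9), Paleogene (66).
Listing youngest first means reversing that sequence.

Miocene, then Paleogene, then Permian, then Furongian, then Cryogenian, then Stenian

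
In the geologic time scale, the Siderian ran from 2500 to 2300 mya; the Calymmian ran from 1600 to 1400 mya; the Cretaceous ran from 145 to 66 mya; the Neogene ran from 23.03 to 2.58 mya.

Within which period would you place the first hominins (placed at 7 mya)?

Neogene

7 Ma lies between 23.03 and 2.58 Ma, so it falls in the Neogene.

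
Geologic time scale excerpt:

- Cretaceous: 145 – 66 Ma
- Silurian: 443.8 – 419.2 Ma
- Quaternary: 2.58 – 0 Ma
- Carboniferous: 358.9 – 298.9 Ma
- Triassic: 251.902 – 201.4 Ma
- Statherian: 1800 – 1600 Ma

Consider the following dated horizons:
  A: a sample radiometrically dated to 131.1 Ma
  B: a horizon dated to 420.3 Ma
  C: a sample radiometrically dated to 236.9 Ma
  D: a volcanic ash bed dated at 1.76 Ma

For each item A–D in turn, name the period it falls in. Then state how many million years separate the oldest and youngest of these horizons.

A — Cretaceous; B — Silurian; C — Triassic; D — Quaternary; span 418.54 million years

A: 131.1 Ma lies in 145–66 Ma, so Cretaceous.
B: 420.3 Ma lies in 443.8–419.2 Ma, so Silurian.
C: 236.9 Ma lies in 251.902–201.4 Ma, so Triassic.
D: 1.76 Ma lies in 2.58–0 Ma, so Quaternary.
Oldest = 420.3 Ma, youngest = 1.76 Ma → span 418.54 Myr.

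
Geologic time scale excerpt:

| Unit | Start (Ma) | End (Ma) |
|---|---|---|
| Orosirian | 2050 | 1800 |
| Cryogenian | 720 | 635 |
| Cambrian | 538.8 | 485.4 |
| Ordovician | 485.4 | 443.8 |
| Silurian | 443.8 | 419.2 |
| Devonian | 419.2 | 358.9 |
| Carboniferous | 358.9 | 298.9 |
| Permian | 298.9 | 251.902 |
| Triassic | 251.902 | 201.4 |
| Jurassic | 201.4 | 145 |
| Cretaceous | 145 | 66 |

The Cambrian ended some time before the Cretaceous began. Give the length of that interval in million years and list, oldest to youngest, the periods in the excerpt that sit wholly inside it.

340.4 million years; Ordovician, Silurian, Devonian, Carboniferous, Permian, Triassic, Jurassic

End of Cambrian = 485.4 Ma; start of Cretaceous = 145 Ma.
Gap = 485.4 − 145 = 340.4 Myr.
Periods wholly inside 485.4–145 Ma: Ordovician (485.4–443.8), Silurian (443.8–419.2), Devonian (419.2–358.9), Carboniferous (358.9–298.9), Permian (298.9–251.902), Triassic (251.902–201.4), Jurassic (201.4–145).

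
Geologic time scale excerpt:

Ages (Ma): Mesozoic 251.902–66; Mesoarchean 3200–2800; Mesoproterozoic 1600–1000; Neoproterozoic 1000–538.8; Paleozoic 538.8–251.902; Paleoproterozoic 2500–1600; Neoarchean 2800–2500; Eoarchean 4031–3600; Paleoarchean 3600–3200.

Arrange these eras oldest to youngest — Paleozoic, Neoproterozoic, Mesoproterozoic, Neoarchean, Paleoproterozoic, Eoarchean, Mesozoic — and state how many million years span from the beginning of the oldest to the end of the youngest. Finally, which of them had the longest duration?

Eoarchean → Neoarchean → Paleoproterozoic → Mesoproterozoic → Neoproterozoic → Paleozoic → Mesozoic; total span 3965 Myr; longest is Paleoproterozoic

From the excerpt: Paleozoic 538.8–251.902; Neoproterozoic 1000–538.8; Mesoproterozoic 1600–1000; Neoarchean 2800–2500; Paleoproterozoic 2500–1600; Eoarchean 4031–3600; Mesozoic 251.902–66 (Ma).
Larger Ma is earlier, so the oldest is Eoarchean and the youngest is Mesozoic; oldest to youngest: Eoarchean, Neoarchean, Paleoproterozoic, Mesoproterozoic, Neoproterozoic, Paleozoic, Mesozoic.
Oldest start 4031 minus youngest end 66 gives 3965 Myr overall.
Individual lengths (start − end): Paleoproterozoic 900; Eoarchean 431; Mesozoic 185.902; Paleozoic 286.898; Neoproterozoic 461.2; Mesoproterozoic 600; Neoarchean 300. The largest is Paleoproterozoic at 900 Myr.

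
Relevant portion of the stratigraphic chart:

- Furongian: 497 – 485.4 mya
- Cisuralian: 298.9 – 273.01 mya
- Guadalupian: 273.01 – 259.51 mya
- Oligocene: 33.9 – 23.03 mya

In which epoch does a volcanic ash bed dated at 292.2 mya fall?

Cisuralian

292.2 Ma lies between 298.9 and 273.01 Ma, so it falls in the Cisuralian.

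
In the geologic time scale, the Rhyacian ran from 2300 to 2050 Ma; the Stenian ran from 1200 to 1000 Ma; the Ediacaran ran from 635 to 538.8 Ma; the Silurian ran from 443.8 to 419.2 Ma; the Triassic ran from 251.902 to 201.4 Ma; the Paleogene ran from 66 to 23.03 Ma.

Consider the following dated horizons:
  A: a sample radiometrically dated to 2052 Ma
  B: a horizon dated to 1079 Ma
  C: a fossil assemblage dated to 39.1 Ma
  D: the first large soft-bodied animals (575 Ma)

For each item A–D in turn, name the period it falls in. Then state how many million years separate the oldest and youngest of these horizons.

A — Rhyacian; B — Stenian; C — Paleogene; D — Ediacaran; span 2012.9 million years

A: 2052 Ma lies in 2300–2050 Ma, so Rhyacian.
B: 1079 Ma lies in 1200–1000 Ma, so Stenian.
C: 39.1 Ma lies in 66–23.03 Ma, so Paleogene.
D: 575 Ma lies in 635–538.8 Ma, so Ediacaran.
Oldest = 2052 Ma, youngest = 39.1 Ma → span 2012.9 Myr.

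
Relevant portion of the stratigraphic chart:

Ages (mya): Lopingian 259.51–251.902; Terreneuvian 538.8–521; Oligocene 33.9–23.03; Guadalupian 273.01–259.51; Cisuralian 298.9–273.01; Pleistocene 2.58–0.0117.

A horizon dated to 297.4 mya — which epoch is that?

297.4 Ma lies between 298.9 and 273.01 Ma, so it falls in the Cisuralian.

Cisuralian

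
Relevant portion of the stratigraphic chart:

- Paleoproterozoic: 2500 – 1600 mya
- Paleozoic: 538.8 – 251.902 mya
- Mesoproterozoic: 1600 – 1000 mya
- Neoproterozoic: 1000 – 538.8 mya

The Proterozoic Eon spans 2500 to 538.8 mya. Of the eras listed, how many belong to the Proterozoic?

Eras inside 2500–538.8 Ma: Paleoproterozoic, Mesoproterozoic, Neoproterozoic — 3 in total.

3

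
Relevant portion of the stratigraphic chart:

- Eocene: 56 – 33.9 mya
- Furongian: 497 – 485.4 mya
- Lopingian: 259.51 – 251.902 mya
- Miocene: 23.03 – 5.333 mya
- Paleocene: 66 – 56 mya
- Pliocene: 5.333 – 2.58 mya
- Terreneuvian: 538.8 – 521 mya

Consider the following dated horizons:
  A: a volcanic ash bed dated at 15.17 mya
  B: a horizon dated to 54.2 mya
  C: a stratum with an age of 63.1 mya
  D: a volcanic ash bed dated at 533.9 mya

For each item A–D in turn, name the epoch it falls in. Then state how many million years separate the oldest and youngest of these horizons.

A — Miocene; B — Eocene; C — Paleocene; D — Terreneuvian; span 518.73 million years

A: 15.17 Ma lies in 23.03–5.333 Ma, so Miocene.
B: 54.2 Ma lies in 56–33.9 Ma, so Eocene.
C: 63.1 Ma lies in 66–56 Ma, so Paleocene.
D: 533.9 Ma lies in 538.8–521 Ma, so Terreneuvian.
Oldest = 533.9 Ma, youngest = 15.17 Ma → span 518.73 Myr.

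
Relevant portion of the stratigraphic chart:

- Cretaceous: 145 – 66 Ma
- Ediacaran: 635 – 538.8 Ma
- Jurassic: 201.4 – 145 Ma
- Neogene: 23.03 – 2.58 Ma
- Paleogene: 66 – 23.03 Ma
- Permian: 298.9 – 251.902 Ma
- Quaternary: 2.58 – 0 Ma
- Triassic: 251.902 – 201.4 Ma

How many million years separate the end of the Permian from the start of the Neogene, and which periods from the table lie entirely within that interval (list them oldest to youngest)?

The Permian closes at 251.902 Ma and the Neogene opens at 23.03 Ma, so the interval is 251.902 − 23.03 = 228.872 Myr.
A period fits inside if it starts at or after 251.902 Ma and ends at or before 23.03 Ma; oldest first that gives Triassic, Jurassic, Cretaceous, Paleogene.

228.872 million years; Triassic, Jurassic, Cretaceous, Paleogene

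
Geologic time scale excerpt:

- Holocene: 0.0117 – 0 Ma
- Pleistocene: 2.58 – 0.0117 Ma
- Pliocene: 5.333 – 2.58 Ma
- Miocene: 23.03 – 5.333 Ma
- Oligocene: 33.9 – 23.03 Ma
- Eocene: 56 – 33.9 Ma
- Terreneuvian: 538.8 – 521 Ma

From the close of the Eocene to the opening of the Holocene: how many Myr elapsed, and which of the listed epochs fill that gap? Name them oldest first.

33.8883 million years; Oligocene, Miocene, Pliocene, Pleistocene

End of Eocene = 33.9 Ma; start of Holocene = 0.0117 Ma.
Gap = 33.9 − 0.0117 = 33.8883 Myr.
Epochs wholly inside 33.9–0.0117 Ma: Oligocene (33.9–23.03), Miocene (23.03–5.333), Pliocene (5.333–2.58), Pleistocene (2.58–0.0117).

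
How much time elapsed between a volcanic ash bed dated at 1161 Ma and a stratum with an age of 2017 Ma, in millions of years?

2017 − 1161 = 856 million years.

856 million years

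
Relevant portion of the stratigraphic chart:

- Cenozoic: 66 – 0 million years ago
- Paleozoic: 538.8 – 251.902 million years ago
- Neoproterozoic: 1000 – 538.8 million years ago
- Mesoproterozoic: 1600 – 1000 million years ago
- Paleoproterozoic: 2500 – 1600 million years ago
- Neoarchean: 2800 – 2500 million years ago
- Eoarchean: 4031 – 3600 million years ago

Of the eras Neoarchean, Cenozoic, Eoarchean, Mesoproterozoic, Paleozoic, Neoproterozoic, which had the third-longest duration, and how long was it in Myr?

Durations: Neoarchean 300; Cenozoic 66; Eoarchean 431; Mesoproterozoic 600; Paleozoic 286.898; Neoproterozoic 461.2 Myr.
Sorted longest-first: Mesoproterozoic (600), Neoproterozoic (461.2), Eoarchean (431), Neoarchean (300), Paleozoic (286.898), Cenozoic (66).
The third longest is Eoarchean at 431 Myr.

Eoarchean, 431 million years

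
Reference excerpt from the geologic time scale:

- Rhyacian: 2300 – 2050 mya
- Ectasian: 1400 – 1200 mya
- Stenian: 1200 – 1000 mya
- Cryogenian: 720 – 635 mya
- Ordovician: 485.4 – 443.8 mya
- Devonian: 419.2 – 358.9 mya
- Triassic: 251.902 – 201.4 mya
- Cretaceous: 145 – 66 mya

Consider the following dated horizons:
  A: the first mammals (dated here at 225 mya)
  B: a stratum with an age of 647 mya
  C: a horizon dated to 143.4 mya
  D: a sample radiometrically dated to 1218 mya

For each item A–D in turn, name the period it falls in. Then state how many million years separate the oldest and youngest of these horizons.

Match each age against the start–end ranges in the excerpt: A = 225 Ma → Triassic (251.902–201.4); B = 647 Ma → Cryogenian (720–635); C = 143.4 Ma → Cretaceous (145–66); D = 1218 Ma → Ectasian (1400–1200).
The largest age is 1218 Ma and the smallest is 143.4 Ma; their difference is 1074.6 Myr.

A — Triassic; B — Cryogenian; C — Cretaceous; D — Ectasian; span 1074.6 million years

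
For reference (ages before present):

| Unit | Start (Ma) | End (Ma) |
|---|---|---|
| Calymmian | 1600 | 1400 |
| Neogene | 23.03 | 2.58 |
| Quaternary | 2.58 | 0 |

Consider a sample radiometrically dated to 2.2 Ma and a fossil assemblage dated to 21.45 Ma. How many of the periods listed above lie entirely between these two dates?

0

Checking each listed span, none has both start < 21.45 Ma and end > 2.2 Ma — every period straddles one of the two dates or lies outside them — so the count is 0.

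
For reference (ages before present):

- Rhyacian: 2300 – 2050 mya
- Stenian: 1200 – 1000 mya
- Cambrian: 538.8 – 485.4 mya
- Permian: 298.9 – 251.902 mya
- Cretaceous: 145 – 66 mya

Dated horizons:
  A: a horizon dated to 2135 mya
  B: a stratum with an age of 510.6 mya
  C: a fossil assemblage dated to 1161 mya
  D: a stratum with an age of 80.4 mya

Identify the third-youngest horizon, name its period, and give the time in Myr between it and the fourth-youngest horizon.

Smaller Ma means younger, so youngest first: D 80.4 < B 510.6 < C 1161 < A 2135.
Counting 3 along gives C (1161 Ma); the excerpt puts that inside the Stenian, 1200–1000 Ma.
Next in line is A (2135 Ma), and 2135 − 1161 = 974 Myr.

C, in the Stenian; 974 million years to A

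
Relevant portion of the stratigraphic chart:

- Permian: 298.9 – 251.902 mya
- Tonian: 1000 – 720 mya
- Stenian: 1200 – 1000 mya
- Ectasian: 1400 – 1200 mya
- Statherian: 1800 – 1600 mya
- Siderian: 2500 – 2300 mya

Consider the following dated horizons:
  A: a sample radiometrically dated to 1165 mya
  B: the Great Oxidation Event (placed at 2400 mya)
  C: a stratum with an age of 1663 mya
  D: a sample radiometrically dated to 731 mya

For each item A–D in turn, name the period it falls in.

A — Stenian; B — Siderian; C — Statherian; D — Tonian

A: 1165 Ma lies in 1200–1000 Ma, so Stenian.
B: 2400 Ma lies in 2500–2300 Ma, so Siderian.
C: 1663 Ma lies in 1800–1600 Ma, so Statherian.
D: 731 Ma lies in 1000–720 Ma, so Tonian.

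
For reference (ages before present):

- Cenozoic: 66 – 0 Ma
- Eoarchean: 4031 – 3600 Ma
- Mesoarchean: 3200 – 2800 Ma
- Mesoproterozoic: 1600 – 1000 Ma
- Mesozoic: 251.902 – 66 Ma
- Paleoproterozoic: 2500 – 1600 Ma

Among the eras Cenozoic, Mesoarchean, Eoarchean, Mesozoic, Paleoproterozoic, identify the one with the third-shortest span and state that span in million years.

Mesoarchean, 400 million years

Durations: Cenozoic 66; Mesoarchean 400; Eoarchean 431; Mesozoic 185.902; Paleoproterozoic 900 Myr.
Sorted shortest-first: Cenozoic (66), Mesozoic (185.902), Mesoarchean (400), Eoarchean (431), Paleoproterozoic (900).
The third shortest is Mesoarchean at 400 Myr.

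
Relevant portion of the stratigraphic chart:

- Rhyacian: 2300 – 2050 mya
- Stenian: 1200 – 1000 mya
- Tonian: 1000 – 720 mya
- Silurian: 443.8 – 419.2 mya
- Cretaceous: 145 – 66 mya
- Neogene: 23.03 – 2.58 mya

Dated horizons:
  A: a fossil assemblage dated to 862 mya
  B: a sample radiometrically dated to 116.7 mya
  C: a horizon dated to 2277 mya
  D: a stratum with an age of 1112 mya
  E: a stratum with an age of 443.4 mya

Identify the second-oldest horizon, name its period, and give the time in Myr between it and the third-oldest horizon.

Larger Ma means older, so oldest first: C 2277 > D 1112 > A 862 > E 443.4 > B 116.7.
Counting 2 along gives D (1112 Ma); the excerpt puts that inside the Stenian, 1200–1000 Ma.
Next in line is A (862 Ma), and 1112 − 862 = 250 Myr.

D, in the Stenian; 250 million years to A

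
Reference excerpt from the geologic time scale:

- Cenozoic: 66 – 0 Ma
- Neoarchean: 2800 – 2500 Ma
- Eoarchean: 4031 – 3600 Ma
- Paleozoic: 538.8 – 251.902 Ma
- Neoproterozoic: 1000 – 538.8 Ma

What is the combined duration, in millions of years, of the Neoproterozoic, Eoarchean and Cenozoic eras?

958.2 million years

Each duration: Neoproterozoic = 461.2; Eoarchean = 431; Cenozoic = 66.
Sum: 461.2 + 431 + 66 = 958.2 Myr.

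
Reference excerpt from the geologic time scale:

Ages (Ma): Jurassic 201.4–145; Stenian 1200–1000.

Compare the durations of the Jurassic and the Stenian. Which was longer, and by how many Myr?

Jurassic: 201.4 − 145 = 56.4 Myr.
Stenian: 1200 − 1000 = 200 Myr.
Difference: 200 − 56.4 = 143.6 Myr, so the Stenian was longer.

Stenian, by 143.6 million years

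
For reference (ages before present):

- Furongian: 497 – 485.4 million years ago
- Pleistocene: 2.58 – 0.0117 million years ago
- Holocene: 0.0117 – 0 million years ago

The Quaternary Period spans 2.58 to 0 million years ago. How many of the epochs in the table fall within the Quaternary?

Epochs inside 2.58–0 Ma: Pleistocene, Holocene — 2 in total.

2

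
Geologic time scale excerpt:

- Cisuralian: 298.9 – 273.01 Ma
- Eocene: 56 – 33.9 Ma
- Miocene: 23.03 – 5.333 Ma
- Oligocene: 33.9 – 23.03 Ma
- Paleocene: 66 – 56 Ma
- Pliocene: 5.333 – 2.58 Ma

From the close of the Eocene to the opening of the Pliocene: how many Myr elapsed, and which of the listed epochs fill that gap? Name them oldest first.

28.567 million years; Oligocene, Miocene

End of Eocene = 33.9 Ma; start of Pliocene = 5.333 Ma.
Gap = 33.9 − 5.333 = 28.567 Myr.
Epochs wholly inside 33.9–5.333 Ma: Oligocene (33.9–23.03), Miocene (23.03–5.333).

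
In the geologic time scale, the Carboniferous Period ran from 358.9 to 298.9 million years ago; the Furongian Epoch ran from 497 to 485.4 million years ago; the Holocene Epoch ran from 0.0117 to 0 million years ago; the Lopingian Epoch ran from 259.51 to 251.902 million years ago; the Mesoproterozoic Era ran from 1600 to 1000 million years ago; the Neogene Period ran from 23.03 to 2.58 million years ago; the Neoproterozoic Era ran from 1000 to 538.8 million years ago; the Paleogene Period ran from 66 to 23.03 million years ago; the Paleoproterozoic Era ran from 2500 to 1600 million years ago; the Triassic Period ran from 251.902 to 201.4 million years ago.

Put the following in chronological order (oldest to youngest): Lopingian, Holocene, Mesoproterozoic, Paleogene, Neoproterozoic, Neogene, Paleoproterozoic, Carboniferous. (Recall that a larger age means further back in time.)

Sorting by start age (descending Ma, since larger Ma = older): Paleoproterozoic start 2500, Mesoproterozoic start 1600, Neoproterozoic start 1000, Carboniferous start 358.9, Lopingian start 259.51, Paleogene start 66, Neogene start 23.03, Holocene start 0.0117.

Paleoproterozoic, Mesoproterozoic, Neoproterozoic, Carboniferous, Lopingian, Paleogene, Neogene, Holocene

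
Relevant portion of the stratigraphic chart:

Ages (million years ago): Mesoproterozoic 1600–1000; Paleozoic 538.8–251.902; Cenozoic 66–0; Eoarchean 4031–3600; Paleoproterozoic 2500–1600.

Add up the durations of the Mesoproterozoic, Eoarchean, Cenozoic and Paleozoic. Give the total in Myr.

1383.898 million years

Each duration: Mesoproterozoic = 600; Eoarchean = 431; Cenozoic = 66; Paleozoic = 286.898.
Sum: 600 + 431 + 66 + 286.898 = 1383.898 Myr.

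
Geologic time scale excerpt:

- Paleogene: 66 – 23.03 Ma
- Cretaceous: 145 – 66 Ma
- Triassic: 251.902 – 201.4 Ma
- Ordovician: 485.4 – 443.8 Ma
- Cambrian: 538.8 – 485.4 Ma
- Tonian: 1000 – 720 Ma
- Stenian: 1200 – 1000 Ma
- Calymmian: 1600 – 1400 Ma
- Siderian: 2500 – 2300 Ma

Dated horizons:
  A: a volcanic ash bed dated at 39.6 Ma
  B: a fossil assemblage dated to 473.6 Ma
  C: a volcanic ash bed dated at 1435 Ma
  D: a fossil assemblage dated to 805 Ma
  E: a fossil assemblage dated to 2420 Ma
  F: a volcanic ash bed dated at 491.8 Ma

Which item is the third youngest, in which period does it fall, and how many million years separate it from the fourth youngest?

F, in the Cambrian; 313.2 million years to D

Smaller Ma means younger, so youngest first: A 39.6 < B 473.6 < F 491.8 < D 805 < C 1435 < E 2420.
Counting 3 along gives F (491.8 Ma); the excerpt puts that inside the Cambrian, 538.8–485.4 Ma.
Next in line is D (805 Ma), and 805 − 491.8 = 313.2 Myr.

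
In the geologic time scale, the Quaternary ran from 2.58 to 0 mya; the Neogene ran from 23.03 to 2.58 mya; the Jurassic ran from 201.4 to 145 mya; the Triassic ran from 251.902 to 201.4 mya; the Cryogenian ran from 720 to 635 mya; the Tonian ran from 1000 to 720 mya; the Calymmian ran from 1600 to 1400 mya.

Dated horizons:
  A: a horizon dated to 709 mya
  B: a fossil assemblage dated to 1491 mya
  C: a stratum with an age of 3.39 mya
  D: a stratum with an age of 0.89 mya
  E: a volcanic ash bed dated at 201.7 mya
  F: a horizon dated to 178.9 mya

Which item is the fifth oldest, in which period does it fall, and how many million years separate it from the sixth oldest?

C, in the Neogene; 2.5 million years to D

Sorted oldest-first by Ma: B (1491), A (709), E (201.7), F (178.9), C (3.39), D (0.89).
The fifth oldest is C at 3.39 Ma, which lies in 23.03–2.58 Ma: the Neogene.
The sixth oldest is D at 0.89 Ma; separation = |3.39 − 0.89| = 2.5 Myr.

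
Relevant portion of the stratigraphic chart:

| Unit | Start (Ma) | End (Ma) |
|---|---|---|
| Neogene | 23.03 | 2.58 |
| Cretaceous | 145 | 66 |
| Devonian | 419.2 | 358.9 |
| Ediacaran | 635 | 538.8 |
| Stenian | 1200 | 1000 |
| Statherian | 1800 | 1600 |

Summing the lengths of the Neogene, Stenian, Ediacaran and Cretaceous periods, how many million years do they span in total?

395.65 million years

Duration is start − end for each: (23.03 − 2.58) + (1200 − 1000) + (635 − 538.8) + (145 − 66).
That is 20.45 + 200 + 96.2 + 79, which totals 395.65 million years.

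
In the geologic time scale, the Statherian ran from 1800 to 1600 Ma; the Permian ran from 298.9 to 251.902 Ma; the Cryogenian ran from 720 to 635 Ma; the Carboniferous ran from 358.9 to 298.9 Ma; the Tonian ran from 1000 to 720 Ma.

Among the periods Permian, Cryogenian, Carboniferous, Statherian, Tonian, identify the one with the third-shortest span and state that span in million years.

Durations: Permian 46.998; Cryogenian 85; Carboniferous 60; Statherian 200; Tonian 280 Myr.
Sorted shortest-first: Permian (46.998), Carboniferous (60), Cryogenian (85), Statherian (200), Tonian (280).
The third shortest is Cryogenian at 85 Myr.

Cryogenian, 85 million years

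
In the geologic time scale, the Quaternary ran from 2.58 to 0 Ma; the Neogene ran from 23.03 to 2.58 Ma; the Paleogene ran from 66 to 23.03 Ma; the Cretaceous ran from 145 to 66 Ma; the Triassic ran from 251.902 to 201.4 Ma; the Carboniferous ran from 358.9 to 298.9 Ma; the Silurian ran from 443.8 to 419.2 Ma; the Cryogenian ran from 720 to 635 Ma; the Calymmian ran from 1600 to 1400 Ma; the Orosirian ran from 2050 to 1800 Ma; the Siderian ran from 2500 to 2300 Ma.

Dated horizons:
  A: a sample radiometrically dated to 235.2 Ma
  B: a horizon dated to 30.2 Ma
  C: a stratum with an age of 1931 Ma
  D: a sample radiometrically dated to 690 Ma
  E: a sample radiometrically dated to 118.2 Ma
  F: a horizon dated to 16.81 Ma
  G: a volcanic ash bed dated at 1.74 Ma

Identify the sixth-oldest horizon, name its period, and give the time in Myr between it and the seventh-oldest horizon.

Larger Ma means older, so oldest first: C 1931 > D 690 > A 235.2 > E 118.2 > B 30.2 > F 16.81 > G 1.74.
Counting 6 along gives F (16.81 Ma); the excerpt puts that inside the Neogene, 23.03–2.58 Ma.
Next in line is G (1.74 Ma), and 16.81 − 1.74 = 15.07 Myr.

F, in the Neogene; 15.07 million years to G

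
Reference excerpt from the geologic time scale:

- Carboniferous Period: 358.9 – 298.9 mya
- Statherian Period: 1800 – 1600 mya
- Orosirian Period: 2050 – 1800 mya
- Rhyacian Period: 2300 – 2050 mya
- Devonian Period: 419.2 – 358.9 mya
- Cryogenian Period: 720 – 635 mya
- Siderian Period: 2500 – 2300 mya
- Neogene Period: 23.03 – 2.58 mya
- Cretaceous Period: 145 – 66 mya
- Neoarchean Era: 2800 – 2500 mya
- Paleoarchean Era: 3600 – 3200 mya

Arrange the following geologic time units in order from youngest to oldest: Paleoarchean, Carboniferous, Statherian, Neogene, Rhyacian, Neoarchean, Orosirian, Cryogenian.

The oldest of these is Paleoarchean (starts 3600 Ma) and the youngest is Neogene (ends 2.58 Ma).
In between, by decreasing start age: Neoarchean (2800), Rhyacian (2300), Orosirian (2050), Statherian (1800), Cryogenian (720), Carboniferous (358.9).
Listing youngest first means reversing that sequence.

Neogene, then Carboniferous, then Cryogenian, then Statherian, then Orosirian, then Rhyacian, then Neoarchean, then Paleoarchean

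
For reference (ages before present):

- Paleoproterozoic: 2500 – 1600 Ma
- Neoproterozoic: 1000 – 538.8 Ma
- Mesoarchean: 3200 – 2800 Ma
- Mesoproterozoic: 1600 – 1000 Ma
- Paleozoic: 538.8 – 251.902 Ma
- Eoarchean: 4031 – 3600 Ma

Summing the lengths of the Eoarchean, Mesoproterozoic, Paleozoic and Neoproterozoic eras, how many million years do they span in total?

1779.098 million years

Duration is start − end for each: (4031 − 3600) + (1600 − 1000) + (538.8 − 251.902) + (1000 − 538.8).
That is 431 + 600 + 286.898 + 461.2, which totals 1779.098 million years.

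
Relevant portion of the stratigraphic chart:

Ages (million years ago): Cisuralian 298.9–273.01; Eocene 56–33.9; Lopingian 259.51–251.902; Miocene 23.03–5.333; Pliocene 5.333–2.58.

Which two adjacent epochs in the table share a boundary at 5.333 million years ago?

Miocene and Pliocene

The Miocene ends at 5.333 million years ago and the Pliocene begins at 5.333 million years ago, so they share that boundary.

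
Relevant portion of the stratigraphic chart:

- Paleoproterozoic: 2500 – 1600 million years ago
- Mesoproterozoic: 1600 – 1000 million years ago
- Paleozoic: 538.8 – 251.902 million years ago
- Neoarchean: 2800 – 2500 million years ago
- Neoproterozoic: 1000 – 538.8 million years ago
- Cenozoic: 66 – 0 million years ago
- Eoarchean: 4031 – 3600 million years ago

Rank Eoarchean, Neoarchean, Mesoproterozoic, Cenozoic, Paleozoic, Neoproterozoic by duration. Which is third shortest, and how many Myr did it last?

Start − end for each: Eoarchean 4031 − 3600 = 431; Neoarchean 2800 − 2500 = 300; Mesoproterozoic 1600 − 1000 = 600; Cenozoic 66 − 0 = 66; Paleozoic 538.8 − 251.902 = 286.898; Neoproterozoic 1000 − 538.8 = 461.2.
Ranking these from shortest: Cenozoic < Paleozoic < Neoarchean < Eoarchean < Neoproterozoic < Mesoproterozoic.
Position 3 in that ranking is Neoarchean, which lasted 300 Myr.

Neoarchean, 300 million years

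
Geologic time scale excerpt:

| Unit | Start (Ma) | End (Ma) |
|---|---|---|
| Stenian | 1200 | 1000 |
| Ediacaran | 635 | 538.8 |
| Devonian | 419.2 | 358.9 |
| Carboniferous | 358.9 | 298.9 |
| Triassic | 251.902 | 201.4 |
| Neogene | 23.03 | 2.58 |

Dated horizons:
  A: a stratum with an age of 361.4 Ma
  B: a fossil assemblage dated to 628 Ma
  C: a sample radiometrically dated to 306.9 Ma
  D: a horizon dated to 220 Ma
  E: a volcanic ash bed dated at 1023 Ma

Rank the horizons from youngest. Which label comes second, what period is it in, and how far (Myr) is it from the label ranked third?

Smaller Ma means younger, so youngest first: D 220 < C 306.9 < A 361.4 < B 628 < E 1023.
Counting 2 along gives C (306.9 Ma); the excerpt puts that inside the Carboniferous, 358.9–298.9 Ma.
Next in line is A (361.4 Ma), and 361.4 − 306.9 = 54.5 Myr.

C, in the Carboniferous; 54.5 million years to A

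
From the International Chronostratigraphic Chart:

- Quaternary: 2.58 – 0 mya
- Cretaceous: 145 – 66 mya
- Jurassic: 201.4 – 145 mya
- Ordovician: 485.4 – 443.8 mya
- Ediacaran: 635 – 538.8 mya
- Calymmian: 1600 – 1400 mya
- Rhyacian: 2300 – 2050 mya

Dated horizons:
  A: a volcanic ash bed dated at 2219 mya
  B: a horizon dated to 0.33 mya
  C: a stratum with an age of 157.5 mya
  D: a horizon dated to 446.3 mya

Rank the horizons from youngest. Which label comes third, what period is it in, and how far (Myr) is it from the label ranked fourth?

Smaller Ma means younger, so youngest first: B 0.33 < C 157.5 < D 446.3 < A 2219.
Counting 3 along gives D (446.3 Ma); the excerpt puts that inside the Ordovician, 485.4–443.8 Ma.
Next in line is A (2219 Ma), and 2219 − 446.3 = 1772.7 Myr.

D, in the Ordovician; 1772.7 million years to A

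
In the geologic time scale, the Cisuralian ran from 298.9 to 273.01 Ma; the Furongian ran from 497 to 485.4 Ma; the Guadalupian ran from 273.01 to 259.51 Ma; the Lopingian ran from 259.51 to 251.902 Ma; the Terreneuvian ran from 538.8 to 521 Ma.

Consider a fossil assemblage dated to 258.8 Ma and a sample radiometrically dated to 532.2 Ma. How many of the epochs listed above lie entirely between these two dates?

532.2 Ma sits inside the Terreneuvian (538.8–521) and 258.8 Ma inside the Lopingian (259.51–251.902); neither of those is wholly between the two dates.
The listed epochs lying completely between them are Furongian, Cisuralian, Guadalupian — 3 in all.

3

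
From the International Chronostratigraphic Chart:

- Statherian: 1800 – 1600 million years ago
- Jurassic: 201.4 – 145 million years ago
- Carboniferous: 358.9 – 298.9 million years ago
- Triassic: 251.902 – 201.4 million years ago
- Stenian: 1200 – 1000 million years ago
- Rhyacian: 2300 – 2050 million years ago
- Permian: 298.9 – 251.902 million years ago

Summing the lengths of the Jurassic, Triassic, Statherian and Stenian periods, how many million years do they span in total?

Each duration: Jurassic = 56.4; Triassic = 50.502; Statherian = 200; Stenian = 200.
Sum: 56.4 + 50.502 + 200 + 200 = 506.902 Myr.

506.902 million years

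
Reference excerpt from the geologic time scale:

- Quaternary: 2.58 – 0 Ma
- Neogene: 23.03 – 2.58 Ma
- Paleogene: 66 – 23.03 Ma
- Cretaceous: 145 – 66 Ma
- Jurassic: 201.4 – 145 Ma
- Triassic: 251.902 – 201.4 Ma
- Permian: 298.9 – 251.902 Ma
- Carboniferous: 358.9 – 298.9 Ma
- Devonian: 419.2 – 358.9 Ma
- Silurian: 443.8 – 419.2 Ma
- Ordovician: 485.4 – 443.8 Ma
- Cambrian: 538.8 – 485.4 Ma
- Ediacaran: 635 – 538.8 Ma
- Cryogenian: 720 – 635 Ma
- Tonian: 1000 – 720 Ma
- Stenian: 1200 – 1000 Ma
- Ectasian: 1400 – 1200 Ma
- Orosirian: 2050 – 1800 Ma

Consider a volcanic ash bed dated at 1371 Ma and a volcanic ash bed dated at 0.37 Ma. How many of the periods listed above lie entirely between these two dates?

1371 Ma sits inside the Ectasian (1400–1200) and 0.37 Ma inside the Quaternary (2.58–0); neither of those is wholly between the two dates.
The listed periods lying completely between them are Stenian, Tonian, Cryogenian, Ediacaran, Cambrian, Ordovician, Silurian, Devonian, Carboniferous, Permian, Triassic, Jurassic, Cretaceous, Paleogene, Neogene — 15 in all.

15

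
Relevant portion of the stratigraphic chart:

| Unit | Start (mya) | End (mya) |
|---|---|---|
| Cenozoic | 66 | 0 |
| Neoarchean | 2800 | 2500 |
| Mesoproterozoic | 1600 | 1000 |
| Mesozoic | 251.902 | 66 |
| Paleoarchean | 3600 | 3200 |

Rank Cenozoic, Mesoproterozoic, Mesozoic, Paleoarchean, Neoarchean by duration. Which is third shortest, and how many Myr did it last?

Neoarchean, 300 million years

Durations: Cenozoic 66; Mesoproterozoic 600; Mesozoic 185.902; Paleoarchean 400; Neoarchean 300 Myr.
Sorted shortest-first: Cenozoic (66), Mesozoic (185.902), Neoarchean (300), Paleoarchean (400), Mesoproterozoic (600).
The third shortest is Neoarchean at 300 Myr.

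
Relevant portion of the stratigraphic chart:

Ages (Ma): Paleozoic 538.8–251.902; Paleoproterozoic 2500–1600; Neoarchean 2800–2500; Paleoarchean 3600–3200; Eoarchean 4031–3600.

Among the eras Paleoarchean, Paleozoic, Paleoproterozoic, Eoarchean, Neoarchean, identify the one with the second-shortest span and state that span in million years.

Start − end for each: Paleoarchean 3600 − 3200 = 400; Paleozoic 538.8 − 251.902 = 286.898; Paleoproterozoic 2500 − 1600 = 900; Eoarchean 4031 − 3600 = 431; Neoarchean 2800 − 2500 = 300.
Ranking these from shortest: Paleozoic < Neoarchean < Paleoarchean < Eoarchean < Paleoproterozoic.
Position 2 in that ranking is Neoarchean, which lasted 300 Myr.

Neoarchean, 300 million years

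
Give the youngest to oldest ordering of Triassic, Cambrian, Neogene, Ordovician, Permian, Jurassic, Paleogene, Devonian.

Group by era (each group listed oldest first) — Paleozoic: Cambrian, Ordovician, Devonian, Permian; Mesozoic: Triassic, Jurassic; Cenozoic: Paleogene, Neogene. The eras run Paleozoic → Mesozoic → Cenozoic. Concatenating the groups in that era order and then reversing gives youngest to oldest.

Neogene, Paleogene, Jurassic, Triassic, Permian, Devonian, Ordovician, Cambrian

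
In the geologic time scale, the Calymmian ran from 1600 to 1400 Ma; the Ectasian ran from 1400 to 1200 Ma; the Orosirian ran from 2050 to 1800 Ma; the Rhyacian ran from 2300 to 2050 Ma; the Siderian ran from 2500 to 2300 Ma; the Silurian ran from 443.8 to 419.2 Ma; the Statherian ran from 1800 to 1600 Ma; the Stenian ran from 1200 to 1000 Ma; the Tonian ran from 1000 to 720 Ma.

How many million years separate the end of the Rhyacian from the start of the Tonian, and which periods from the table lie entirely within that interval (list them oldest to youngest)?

1050 million years; Orosirian, Statherian, Calymmian, Ectasian, Stenian

The Rhyacian closes at 2050 Ma and the Tonian opens at 1000 Ma, so the interval is 2050 − 1000 = 1050 Myr.
A period fits inside if it starts at or after 2050 Ma and ends at or before 1000 Ma; oldest first that gives Orosirian, Statherian, Calymmian, Ectasian, Stenian.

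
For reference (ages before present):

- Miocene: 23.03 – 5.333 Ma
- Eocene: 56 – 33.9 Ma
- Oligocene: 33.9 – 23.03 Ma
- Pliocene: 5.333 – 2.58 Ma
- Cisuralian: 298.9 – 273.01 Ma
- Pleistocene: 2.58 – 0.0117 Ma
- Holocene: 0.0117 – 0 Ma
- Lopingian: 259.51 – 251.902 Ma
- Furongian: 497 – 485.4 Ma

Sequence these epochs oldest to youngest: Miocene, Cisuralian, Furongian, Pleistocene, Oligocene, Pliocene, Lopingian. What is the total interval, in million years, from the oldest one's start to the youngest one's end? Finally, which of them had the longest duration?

Furongian → Cisuralian → Lopingian → Oligocene → Miocene → Pliocene → Pleistocene; total span 496.9883 Myr; longest is Cisuralian

Start ages (Ma): Furongian 497, Cisuralian 298.9, Lopingian 259.51, Oligocene 33.9, Miocene 23.03, Pliocene 5.333, Pleistocene 2.58.
Ordered oldest to youngest: Furongian, Cisuralian, Lopingian, Oligocene, Miocene, Pliocene, Pleistocene.
Span = 497 − 0.0117 = 496.9883 Myr.
Durations: Pliocene 2.753, Oligocene 10.87, Pleistocene 2.5683, Furongian 11.6, Lopingian 7.608, Cisuralian 25.89, Miocene 17.697 → longest is Cisuralian (25.89 Myr).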